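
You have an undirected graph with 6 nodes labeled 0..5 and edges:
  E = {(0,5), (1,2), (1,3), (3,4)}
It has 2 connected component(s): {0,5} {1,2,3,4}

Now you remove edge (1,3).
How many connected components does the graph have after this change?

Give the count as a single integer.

Initial component count: 2
Remove (1,3): it was a bridge. Count increases: 2 -> 3.
  After removal, components: {0,5} {1,2} {3,4}
New component count: 3

Answer: 3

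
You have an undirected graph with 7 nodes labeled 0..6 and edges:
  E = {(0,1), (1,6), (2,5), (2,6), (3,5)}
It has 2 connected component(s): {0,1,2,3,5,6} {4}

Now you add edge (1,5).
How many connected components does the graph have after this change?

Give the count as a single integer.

Answer: 2

Derivation:
Initial component count: 2
Add (1,5): endpoints already in same component. Count unchanged: 2.
New component count: 2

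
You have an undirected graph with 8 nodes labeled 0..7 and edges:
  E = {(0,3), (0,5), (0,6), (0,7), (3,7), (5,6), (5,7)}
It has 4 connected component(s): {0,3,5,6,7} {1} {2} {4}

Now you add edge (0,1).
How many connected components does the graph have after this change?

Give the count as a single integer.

Initial component count: 4
Add (0,1): merges two components. Count decreases: 4 -> 3.
New component count: 3

Answer: 3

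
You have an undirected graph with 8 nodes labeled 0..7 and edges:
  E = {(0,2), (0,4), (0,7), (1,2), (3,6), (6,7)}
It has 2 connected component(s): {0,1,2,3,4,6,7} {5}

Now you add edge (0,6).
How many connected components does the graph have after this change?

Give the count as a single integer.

Answer: 2

Derivation:
Initial component count: 2
Add (0,6): endpoints already in same component. Count unchanged: 2.
New component count: 2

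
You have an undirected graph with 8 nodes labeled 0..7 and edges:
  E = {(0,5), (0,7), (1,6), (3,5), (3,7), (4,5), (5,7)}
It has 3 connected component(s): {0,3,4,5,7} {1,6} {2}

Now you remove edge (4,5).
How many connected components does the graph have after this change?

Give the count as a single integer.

Answer: 4

Derivation:
Initial component count: 3
Remove (4,5): it was a bridge. Count increases: 3 -> 4.
  After removal, components: {0,3,5,7} {1,6} {2} {4}
New component count: 4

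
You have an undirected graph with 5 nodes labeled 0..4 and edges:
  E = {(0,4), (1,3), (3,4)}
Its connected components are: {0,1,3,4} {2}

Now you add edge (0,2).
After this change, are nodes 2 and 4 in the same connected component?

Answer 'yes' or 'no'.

Initial components: {0,1,3,4} {2}
Adding edge (0,2): merges {0,1,3,4} and {2}.
New components: {0,1,2,3,4}
Are 2 and 4 in the same component? yes

Answer: yes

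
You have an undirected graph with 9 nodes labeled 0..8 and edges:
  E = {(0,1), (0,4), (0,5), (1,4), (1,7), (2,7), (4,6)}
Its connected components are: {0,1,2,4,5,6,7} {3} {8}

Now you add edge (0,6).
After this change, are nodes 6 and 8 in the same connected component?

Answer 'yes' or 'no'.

Initial components: {0,1,2,4,5,6,7} {3} {8}
Adding edge (0,6): both already in same component {0,1,2,4,5,6,7}. No change.
New components: {0,1,2,4,5,6,7} {3} {8}
Are 6 and 8 in the same component? no

Answer: no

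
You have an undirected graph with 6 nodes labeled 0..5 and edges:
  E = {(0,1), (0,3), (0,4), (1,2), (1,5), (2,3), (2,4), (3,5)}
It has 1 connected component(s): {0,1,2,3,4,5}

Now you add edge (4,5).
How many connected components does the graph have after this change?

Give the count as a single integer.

Answer: 1

Derivation:
Initial component count: 1
Add (4,5): endpoints already in same component. Count unchanged: 1.
New component count: 1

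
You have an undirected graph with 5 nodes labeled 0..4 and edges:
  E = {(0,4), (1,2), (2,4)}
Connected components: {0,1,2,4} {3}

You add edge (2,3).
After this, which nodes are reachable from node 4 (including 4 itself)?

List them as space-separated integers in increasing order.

Before: nodes reachable from 4: {0,1,2,4}
Adding (2,3): merges 4's component with another. Reachability grows.
After: nodes reachable from 4: {0,1,2,3,4}

Answer: 0 1 2 3 4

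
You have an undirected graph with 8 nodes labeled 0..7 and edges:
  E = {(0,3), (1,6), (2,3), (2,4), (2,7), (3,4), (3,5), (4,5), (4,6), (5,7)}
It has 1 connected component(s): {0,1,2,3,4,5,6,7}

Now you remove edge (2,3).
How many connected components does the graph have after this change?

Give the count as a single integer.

Initial component count: 1
Remove (2,3): not a bridge. Count unchanged: 1.
  After removal, components: {0,1,2,3,4,5,6,7}
New component count: 1

Answer: 1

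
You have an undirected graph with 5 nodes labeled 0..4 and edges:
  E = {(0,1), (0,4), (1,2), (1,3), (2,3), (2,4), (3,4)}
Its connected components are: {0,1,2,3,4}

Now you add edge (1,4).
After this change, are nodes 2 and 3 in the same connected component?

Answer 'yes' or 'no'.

Answer: yes

Derivation:
Initial components: {0,1,2,3,4}
Adding edge (1,4): both already in same component {0,1,2,3,4}. No change.
New components: {0,1,2,3,4}
Are 2 and 3 in the same component? yes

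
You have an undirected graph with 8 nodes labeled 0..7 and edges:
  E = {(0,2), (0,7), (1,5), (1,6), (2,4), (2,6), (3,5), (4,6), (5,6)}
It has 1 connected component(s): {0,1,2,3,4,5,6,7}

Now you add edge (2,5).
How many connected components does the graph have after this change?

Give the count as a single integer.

Initial component count: 1
Add (2,5): endpoints already in same component. Count unchanged: 1.
New component count: 1

Answer: 1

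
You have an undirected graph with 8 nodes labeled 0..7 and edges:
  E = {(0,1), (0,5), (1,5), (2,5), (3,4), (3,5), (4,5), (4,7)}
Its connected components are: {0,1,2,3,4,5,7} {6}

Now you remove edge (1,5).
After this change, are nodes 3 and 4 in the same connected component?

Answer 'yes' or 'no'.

Initial components: {0,1,2,3,4,5,7} {6}
Removing edge (1,5): not a bridge — component count unchanged at 2.
New components: {0,1,2,3,4,5,7} {6}
Are 3 and 4 in the same component? yes

Answer: yes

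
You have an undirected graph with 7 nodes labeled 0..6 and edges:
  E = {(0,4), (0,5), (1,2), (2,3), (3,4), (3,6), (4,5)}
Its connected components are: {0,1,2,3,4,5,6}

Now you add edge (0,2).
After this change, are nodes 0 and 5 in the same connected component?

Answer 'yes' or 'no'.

Initial components: {0,1,2,3,4,5,6}
Adding edge (0,2): both already in same component {0,1,2,3,4,5,6}. No change.
New components: {0,1,2,3,4,5,6}
Are 0 and 5 in the same component? yes

Answer: yes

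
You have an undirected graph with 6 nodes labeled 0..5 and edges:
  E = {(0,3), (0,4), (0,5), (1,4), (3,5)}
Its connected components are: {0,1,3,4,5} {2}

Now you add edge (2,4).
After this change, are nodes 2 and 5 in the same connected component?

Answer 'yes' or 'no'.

Answer: yes

Derivation:
Initial components: {0,1,3,4,5} {2}
Adding edge (2,4): merges {2} and {0,1,3,4,5}.
New components: {0,1,2,3,4,5}
Are 2 and 5 in the same component? yes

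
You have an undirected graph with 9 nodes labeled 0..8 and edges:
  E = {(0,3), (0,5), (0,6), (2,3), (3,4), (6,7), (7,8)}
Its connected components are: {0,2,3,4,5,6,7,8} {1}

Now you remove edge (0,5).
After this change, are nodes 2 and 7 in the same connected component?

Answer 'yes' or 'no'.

Answer: yes

Derivation:
Initial components: {0,2,3,4,5,6,7,8} {1}
Removing edge (0,5): it was a bridge — component count 2 -> 3.
New components: {0,2,3,4,6,7,8} {1} {5}
Are 2 and 7 in the same component? yes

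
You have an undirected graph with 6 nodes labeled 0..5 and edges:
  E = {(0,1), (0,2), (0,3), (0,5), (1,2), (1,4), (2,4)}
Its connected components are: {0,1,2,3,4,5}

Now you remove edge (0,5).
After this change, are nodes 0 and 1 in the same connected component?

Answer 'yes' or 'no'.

Initial components: {0,1,2,3,4,5}
Removing edge (0,5): it was a bridge — component count 1 -> 2.
New components: {0,1,2,3,4} {5}
Are 0 and 1 in the same component? yes

Answer: yes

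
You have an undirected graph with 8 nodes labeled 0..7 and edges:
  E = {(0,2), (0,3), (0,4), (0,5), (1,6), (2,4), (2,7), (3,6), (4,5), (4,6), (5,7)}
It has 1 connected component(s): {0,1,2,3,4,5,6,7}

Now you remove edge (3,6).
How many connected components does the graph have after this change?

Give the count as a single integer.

Answer: 1

Derivation:
Initial component count: 1
Remove (3,6): not a bridge. Count unchanged: 1.
  After removal, components: {0,1,2,3,4,5,6,7}
New component count: 1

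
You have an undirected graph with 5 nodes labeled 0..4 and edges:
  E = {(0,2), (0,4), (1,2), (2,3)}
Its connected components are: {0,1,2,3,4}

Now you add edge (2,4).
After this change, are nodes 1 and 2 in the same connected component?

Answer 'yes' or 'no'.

Initial components: {0,1,2,3,4}
Adding edge (2,4): both already in same component {0,1,2,3,4}. No change.
New components: {0,1,2,3,4}
Are 1 and 2 in the same component? yes

Answer: yes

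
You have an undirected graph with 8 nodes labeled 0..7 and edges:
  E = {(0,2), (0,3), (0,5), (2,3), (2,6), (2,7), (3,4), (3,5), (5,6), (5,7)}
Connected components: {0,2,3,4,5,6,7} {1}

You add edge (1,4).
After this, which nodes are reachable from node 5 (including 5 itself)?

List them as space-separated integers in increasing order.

Answer: 0 1 2 3 4 5 6 7

Derivation:
Before: nodes reachable from 5: {0,2,3,4,5,6,7}
Adding (1,4): merges 5's component with another. Reachability grows.
After: nodes reachable from 5: {0,1,2,3,4,5,6,7}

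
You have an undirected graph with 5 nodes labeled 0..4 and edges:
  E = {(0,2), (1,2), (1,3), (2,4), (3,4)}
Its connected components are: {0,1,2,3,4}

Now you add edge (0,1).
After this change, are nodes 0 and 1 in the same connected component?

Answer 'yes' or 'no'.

Initial components: {0,1,2,3,4}
Adding edge (0,1): both already in same component {0,1,2,3,4}. No change.
New components: {0,1,2,3,4}
Are 0 and 1 in the same component? yes

Answer: yes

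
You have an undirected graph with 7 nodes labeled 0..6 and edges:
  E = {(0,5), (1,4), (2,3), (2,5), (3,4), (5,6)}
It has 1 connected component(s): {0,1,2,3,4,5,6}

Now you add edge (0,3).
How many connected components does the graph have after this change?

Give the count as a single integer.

Initial component count: 1
Add (0,3): endpoints already in same component. Count unchanged: 1.
New component count: 1

Answer: 1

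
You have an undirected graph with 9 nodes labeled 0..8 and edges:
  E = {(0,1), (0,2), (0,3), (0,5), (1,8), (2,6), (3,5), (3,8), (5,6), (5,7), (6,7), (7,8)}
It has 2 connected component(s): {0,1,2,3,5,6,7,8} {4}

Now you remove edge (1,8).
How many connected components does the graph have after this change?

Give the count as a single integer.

Initial component count: 2
Remove (1,8): not a bridge. Count unchanged: 2.
  After removal, components: {0,1,2,3,5,6,7,8} {4}
New component count: 2

Answer: 2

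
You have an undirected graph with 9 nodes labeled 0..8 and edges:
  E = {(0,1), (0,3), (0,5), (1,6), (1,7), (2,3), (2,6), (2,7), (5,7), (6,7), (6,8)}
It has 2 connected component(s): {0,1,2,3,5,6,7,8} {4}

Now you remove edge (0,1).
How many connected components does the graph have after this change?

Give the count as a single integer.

Initial component count: 2
Remove (0,1): not a bridge. Count unchanged: 2.
  After removal, components: {0,1,2,3,5,6,7,8} {4}
New component count: 2

Answer: 2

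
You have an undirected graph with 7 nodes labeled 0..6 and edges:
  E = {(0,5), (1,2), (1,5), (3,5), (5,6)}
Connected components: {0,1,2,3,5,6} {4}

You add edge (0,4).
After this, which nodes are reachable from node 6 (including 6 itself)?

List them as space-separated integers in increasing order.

Answer: 0 1 2 3 4 5 6

Derivation:
Before: nodes reachable from 6: {0,1,2,3,5,6}
Adding (0,4): merges 6's component with another. Reachability grows.
After: nodes reachable from 6: {0,1,2,3,4,5,6}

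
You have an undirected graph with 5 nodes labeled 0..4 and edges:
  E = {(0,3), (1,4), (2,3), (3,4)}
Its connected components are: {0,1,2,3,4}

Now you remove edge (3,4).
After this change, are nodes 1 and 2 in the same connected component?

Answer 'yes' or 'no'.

Answer: no

Derivation:
Initial components: {0,1,2,3,4}
Removing edge (3,4): it was a bridge — component count 1 -> 2.
New components: {0,2,3} {1,4}
Are 1 and 2 in the same component? no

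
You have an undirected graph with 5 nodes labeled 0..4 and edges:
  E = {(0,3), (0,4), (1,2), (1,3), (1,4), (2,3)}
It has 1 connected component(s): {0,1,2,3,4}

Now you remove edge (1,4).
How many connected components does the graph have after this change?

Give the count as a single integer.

Answer: 1

Derivation:
Initial component count: 1
Remove (1,4): not a bridge. Count unchanged: 1.
  After removal, components: {0,1,2,3,4}
New component count: 1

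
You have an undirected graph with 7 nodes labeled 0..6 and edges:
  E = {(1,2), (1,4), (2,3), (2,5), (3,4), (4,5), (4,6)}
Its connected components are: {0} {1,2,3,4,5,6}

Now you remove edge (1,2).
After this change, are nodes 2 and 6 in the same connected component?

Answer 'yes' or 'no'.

Initial components: {0} {1,2,3,4,5,6}
Removing edge (1,2): not a bridge — component count unchanged at 2.
New components: {0} {1,2,3,4,5,6}
Are 2 and 6 in the same component? yes

Answer: yes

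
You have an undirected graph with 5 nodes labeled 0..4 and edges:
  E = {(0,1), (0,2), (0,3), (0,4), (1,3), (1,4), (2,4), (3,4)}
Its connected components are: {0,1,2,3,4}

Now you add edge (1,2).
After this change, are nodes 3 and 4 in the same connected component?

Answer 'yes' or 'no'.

Answer: yes

Derivation:
Initial components: {0,1,2,3,4}
Adding edge (1,2): both already in same component {0,1,2,3,4}. No change.
New components: {0,1,2,3,4}
Are 3 and 4 in the same component? yes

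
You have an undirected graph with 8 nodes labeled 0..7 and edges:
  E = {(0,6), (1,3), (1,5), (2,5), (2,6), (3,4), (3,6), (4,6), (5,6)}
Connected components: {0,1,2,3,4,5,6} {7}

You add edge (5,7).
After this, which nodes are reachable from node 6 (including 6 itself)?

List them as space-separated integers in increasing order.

Before: nodes reachable from 6: {0,1,2,3,4,5,6}
Adding (5,7): merges 6's component with another. Reachability grows.
After: nodes reachable from 6: {0,1,2,3,4,5,6,7}

Answer: 0 1 2 3 4 5 6 7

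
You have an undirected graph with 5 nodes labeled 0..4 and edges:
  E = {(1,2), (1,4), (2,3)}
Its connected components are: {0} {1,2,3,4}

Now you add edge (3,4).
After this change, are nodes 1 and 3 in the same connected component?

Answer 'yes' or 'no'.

Initial components: {0} {1,2,3,4}
Adding edge (3,4): both already in same component {1,2,3,4}. No change.
New components: {0} {1,2,3,4}
Are 1 and 3 in the same component? yes

Answer: yes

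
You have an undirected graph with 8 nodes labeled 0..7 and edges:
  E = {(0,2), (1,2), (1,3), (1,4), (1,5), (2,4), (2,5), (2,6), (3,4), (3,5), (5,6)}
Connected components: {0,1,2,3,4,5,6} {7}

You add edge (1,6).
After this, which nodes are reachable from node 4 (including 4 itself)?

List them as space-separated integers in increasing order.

Before: nodes reachable from 4: {0,1,2,3,4,5,6}
Adding (1,6): both endpoints already in same component. Reachability from 4 unchanged.
After: nodes reachable from 4: {0,1,2,3,4,5,6}

Answer: 0 1 2 3 4 5 6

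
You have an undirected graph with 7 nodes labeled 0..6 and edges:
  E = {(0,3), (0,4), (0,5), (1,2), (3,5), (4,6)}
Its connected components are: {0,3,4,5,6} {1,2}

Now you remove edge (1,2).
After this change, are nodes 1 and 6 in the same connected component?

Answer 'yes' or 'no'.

Initial components: {0,3,4,5,6} {1,2}
Removing edge (1,2): it was a bridge — component count 2 -> 3.
New components: {0,3,4,5,6} {1} {2}
Are 1 and 6 in the same component? no

Answer: no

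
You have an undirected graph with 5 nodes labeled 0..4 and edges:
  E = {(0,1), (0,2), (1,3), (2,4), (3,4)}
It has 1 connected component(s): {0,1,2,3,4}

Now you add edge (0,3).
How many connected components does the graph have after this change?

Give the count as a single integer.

Initial component count: 1
Add (0,3): endpoints already in same component. Count unchanged: 1.
New component count: 1

Answer: 1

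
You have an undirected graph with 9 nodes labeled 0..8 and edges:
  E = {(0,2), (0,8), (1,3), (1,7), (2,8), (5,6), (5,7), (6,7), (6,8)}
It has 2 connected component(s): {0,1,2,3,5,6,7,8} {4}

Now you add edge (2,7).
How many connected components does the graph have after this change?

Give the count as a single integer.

Answer: 2

Derivation:
Initial component count: 2
Add (2,7): endpoints already in same component. Count unchanged: 2.
New component count: 2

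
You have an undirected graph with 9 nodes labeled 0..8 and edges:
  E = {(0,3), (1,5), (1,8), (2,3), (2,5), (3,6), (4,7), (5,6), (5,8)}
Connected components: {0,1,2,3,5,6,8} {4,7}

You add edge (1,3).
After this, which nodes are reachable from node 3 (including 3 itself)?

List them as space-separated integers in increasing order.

Answer: 0 1 2 3 5 6 8

Derivation:
Before: nodes reachable from 3: {0,1,2,3,5,6,8}
Adding (1,3): both endpoints already in same component. Reachability from 3 unchanged.
After: nodes reachable from 3: {0,1,2,3,5,6,8}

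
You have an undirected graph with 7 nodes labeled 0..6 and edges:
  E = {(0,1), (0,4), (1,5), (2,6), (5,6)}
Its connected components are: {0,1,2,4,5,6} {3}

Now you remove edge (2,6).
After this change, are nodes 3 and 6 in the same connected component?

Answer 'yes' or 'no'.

Initial components: {0,1,2,4,5,6} {3}
Removing edge (2,6): it was a bridge — component count 2 -> 3.
New components: {0,1,4,5,6} {2} {3}
Are 3 and 6 in the same component? no

Answer: no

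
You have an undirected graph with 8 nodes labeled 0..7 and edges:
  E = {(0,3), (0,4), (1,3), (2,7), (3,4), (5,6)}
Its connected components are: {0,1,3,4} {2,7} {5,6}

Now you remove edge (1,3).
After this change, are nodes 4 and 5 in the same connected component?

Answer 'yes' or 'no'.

Initial components: {0,1,3,4} {2,7} {5,6}
Removing edge (1,3): it was a bridge — component count 3 -> 4.
New components: {0,3,4} {1} {2,7} {5,6}
Are 4 and 5 in the same component? no

Answer: no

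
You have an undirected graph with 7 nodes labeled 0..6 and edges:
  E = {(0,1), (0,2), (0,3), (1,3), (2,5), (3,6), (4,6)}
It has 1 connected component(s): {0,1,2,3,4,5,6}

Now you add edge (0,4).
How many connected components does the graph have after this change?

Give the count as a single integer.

Initial component count: 1
Add (0,4): endpoints already in same component. Count unchanged: 1.
New component count: 1

Answer: 1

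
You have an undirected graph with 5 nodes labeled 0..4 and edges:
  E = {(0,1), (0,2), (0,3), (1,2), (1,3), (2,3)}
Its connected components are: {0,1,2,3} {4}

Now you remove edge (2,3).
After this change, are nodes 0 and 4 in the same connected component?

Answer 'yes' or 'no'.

Initial components: {0,1,2,3} {4}
Removing edge (2,3): not a bridge — component count unchanged at 2.
New components: {0,1,2,3} {4}
Are 0 and 4 in the same component? no

Answer: no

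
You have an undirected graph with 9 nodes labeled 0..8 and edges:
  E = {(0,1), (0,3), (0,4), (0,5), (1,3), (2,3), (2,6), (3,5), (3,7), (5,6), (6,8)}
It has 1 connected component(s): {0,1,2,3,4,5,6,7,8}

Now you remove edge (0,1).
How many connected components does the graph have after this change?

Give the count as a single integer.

Initial component count: 1
Remove (0,1): not a bridge. Count unchanged: 1.
  After removal, components: {0,1,2,3,4,5,6,7,8}
New component count: 1

Answer: 1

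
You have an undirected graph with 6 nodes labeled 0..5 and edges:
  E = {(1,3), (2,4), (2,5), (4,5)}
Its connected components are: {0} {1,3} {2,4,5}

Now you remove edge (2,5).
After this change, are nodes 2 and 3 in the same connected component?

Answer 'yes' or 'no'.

Initial components: {0} {1,3} {2,4,5}
Removing edge (2,5): not a bridge — component count unchanged at 3.
New components: {0} {1,3} {2,4,5}
Are 2 and 3 in the same component? no

Answer: no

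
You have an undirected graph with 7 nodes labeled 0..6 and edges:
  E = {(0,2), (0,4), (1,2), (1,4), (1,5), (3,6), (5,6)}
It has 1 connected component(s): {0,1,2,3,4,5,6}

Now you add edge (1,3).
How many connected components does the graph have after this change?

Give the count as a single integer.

Initial component count: 1
Add (1,3): endpoints already in same component. Count unchanged: 1.
New component count: 1

Answer: 1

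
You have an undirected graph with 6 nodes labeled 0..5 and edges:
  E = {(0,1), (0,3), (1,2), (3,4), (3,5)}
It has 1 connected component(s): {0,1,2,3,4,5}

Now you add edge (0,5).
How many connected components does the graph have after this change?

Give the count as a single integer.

Initial component count: 1
Add (0,5): endpoints already in same component. Count unchanged: 1.
New component count: 1

Answer: 1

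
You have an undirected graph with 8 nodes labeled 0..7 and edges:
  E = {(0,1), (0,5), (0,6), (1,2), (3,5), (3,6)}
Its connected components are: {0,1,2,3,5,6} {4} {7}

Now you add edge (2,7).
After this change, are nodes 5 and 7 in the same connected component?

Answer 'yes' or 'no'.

Initial components: {0,1,2,3,5,6} {4} {7}
Adding edge (2,7): merges {0,1,2,3,5,6} and {7}.
New components: {0,1,2,3,5,6,7} {4}
Are 5 and 7 in the same component? yes

Answer: yes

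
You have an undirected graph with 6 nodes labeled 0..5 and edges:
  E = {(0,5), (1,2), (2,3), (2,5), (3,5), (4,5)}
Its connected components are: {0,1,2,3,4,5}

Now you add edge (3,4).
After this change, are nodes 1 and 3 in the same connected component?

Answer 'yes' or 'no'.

Initial components: {0,1,2,3,4,5}
Adding edge (3,4): both already in same component {0,1,2,3,4,5}. No change.
New components: {0,1,2,3,4,5}
Are 1 and 3 in the same component? yes

Answer: yes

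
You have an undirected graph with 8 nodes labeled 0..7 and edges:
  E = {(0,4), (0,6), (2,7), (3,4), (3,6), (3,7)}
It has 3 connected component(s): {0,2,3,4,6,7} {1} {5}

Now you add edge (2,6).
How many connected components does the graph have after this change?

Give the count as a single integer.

Initial component count: 3
Add (2,6): endpoints already in same component. Count unchanged: 3.
New component count: 3

Answer: 3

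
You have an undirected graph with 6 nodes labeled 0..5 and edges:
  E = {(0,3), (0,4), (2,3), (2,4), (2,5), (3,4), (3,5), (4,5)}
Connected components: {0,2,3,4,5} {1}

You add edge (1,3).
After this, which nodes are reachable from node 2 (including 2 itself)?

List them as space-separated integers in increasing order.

Answer: 0 1 2 3 4 5

Derivation:
Before: nodes reachable from 2: {0,2,3,4,5}
Adding (1,3): merges 2's component with another. Reachability grows.
After: nodes reachable from 2: {0,1,2,3,4,5}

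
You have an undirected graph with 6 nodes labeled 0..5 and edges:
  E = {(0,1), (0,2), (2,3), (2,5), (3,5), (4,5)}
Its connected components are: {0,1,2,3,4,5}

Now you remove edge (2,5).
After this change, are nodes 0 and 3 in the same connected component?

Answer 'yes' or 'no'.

Initial components: {0,1,2,3,4,5}
Removing edge (2,5): not a bridge — component count unchanged at 1.
New components: {0,1,2,3,4,5}
Are 0 and 3 in the same component? yes

Answer: yes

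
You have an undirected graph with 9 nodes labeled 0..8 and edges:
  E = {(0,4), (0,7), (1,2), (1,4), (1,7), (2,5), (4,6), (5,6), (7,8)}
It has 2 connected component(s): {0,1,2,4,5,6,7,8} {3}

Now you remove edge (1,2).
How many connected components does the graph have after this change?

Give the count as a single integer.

Answer: 2

Derivation:
Initial component count: 2
Remove (1,2): not a bridge. Count unchanged: 2.
  After removal, components: {0,1,2,4,5,6,7,8} {3}
New component count: 2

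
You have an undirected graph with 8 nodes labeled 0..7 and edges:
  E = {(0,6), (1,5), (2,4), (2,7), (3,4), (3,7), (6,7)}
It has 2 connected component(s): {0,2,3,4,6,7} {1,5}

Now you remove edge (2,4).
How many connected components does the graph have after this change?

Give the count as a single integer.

Answer: 2

Derivation:
Initial component count: 2
Remove (2,4): not a bridge. Count unchanged: 2.
  After removal, components: {0,2,3,4,6,7} {1,5}
New component count: 2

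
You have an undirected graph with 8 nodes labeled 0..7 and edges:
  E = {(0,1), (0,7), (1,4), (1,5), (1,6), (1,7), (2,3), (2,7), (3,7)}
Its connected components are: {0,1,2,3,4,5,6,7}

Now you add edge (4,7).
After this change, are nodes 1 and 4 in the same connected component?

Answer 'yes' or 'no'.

Answer: yes

Derivation:
Initial components: {0,1,2,3,4,5,6,7}
Adding edge (4,7): both already in same component {0,1,2,3,4,5,6,7}. No change.
New components: {0,1,2,3,4,5,6,7}
Are 1 and 4 in the same component? yes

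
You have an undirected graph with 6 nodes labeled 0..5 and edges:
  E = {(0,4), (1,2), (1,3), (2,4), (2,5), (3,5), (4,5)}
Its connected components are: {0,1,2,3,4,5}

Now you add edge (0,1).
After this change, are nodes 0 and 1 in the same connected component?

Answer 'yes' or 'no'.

Initial components: {0,1,2,3,4,5}
Adding edge (0,1): both already in same component {0,1,2,3,4,5}. No change.
New components: {0,1,2,3,4,5}
Are 0 and 1 in the same component? yes

Answer: yes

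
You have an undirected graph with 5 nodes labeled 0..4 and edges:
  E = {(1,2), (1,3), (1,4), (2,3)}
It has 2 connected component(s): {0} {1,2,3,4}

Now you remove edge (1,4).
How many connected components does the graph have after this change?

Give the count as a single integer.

Answer: 3

Derivation:
Initial component count: 2
Remove (1,4): it was a bridge. Count increases: 2 -> 3.
  After removal, components: {0} {1,2,3} {4}
New component count: 3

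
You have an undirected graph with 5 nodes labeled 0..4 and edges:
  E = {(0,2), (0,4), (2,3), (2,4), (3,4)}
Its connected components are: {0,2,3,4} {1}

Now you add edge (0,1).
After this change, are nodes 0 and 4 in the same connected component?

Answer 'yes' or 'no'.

Initial components: {0,2,3,4} {1}
Adding edge (0,1): merges {0,2,3,4} and {1}.
New components: {0,1,2,3,4}
Are 0 and 4 in the same component? yes

Answer: yes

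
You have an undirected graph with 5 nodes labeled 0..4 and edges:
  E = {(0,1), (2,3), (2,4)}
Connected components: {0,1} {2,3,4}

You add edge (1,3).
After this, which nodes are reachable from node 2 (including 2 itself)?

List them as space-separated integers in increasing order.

Before: nodes reachable from 2: {2,3,4}
Adding (1,3): merges 2's component with another. Reachability grows.
After: nodes reachable from 2: {0,1,2,3,4}

Answer: 0 1 2 3 4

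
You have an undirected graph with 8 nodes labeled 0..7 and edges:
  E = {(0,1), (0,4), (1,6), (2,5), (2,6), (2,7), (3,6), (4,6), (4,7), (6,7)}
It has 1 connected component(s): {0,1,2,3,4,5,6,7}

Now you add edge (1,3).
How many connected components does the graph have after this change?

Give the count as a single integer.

Initial component count: 1
Add (1,3): endpoints already in same component. Count unchanged: 1.
New component count: 1

Answer: 1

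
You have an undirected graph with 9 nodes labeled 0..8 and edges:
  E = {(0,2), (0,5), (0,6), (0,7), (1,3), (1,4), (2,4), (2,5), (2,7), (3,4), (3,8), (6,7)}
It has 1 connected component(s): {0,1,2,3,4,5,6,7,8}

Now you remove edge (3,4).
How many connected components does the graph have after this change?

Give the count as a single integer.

Answer: 1

Derivation:
Initial component count: 1
Remove (3,4): not a bridge. Count unchanged: 1.
  After removal, components: {0,1,2,3,4,5,6,7,8}
New component count: 1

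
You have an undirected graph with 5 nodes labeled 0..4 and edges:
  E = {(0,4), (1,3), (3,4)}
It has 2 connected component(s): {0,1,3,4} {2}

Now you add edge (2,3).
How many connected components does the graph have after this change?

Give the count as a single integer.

Answer: 1

Derivation:
Initial component count: 2
Add (2,3): merges two components. Count decreases: 2 -> 1.
New component count: 1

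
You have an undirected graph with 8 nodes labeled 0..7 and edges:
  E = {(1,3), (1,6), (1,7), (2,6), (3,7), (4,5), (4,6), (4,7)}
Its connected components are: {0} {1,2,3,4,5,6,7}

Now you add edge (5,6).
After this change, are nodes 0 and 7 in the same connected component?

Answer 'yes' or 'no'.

Answer: no

Derivation:
Initial components: {0} {1,2,3,4,5,6,7}
Adding edge (5,6): both already in same component {1,2,3,4,5,6,7}. No change.
New components: {0} {1,2,3,4,5,6,7}
Are 0 and 7 in the same component? no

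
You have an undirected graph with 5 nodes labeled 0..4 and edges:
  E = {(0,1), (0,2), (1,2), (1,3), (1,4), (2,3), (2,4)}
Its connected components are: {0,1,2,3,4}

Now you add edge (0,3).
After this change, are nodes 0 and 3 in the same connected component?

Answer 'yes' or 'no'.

Answer: yes

Derivation:
Initial components: {0,1,2,3,4}
Adding edge (0,3): both already in same component {0,1,2,3,4}. No change.
New components: {0,1,2,3,4}
Are 0 and 3 in the same component? yes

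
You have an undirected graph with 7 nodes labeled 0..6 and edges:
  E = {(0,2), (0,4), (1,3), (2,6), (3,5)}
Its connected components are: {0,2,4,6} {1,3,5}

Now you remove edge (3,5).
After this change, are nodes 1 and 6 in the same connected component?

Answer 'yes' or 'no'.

Answer: no

Derivation:
Initial components: {0,2,4,6} {1,3,5}
Removing edge (3,5): it was a bridge — component count 2 -> 3.
New components: {0,2,4,6} {1,3} {5}
Are 1 and 6 in the same component? no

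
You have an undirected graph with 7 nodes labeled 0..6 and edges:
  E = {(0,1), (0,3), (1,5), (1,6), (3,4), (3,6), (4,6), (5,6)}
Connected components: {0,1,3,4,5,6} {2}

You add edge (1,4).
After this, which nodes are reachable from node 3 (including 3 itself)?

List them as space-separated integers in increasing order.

Answer: 0 1 3 4 5 6

Derivation:
Before: nodes reachable from 3: {0,1,3,4,5,6}
Adding (1,4): both endpoints already in same component. Reachability from 3 unchanged.
After: nodes reachable from 3: {0,1,3,4,5,6}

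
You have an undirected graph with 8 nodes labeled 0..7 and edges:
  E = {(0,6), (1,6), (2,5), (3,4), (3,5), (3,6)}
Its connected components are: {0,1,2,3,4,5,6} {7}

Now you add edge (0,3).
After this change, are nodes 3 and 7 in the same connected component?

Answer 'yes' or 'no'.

Answer: no

Derivation:
Initial components: {0,1,2,3,4,5,6} {7}
Adding edge (0,3): both already in same component {0,1,2,3,4,5,6}. No change.
New components: {0,1,2,3,4,5,6} {7}
Are 3 and 7 in the same component? no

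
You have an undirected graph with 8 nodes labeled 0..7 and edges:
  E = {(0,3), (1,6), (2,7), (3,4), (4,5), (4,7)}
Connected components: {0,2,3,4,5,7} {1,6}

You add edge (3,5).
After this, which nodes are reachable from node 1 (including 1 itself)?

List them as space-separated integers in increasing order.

Before: nodes reachable from 1: {1,6}
Adding (3,5): both endpoints already in same component. Reachability from 1 unchanged.
After: nodes reachable from 1: {1,6}

Answer: 1 6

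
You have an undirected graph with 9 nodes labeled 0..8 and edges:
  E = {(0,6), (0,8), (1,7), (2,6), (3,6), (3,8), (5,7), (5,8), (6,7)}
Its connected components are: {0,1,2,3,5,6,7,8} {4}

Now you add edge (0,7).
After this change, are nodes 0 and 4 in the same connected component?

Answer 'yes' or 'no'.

Answer: no

Derivation:
Initial components: {0,1,2,3,5,6,7,8} {4}
Adding edge (0,7): both already in same component {0,1,2,3,5,6,7,8}. No change.
New components: {0,1,2,3,5,6,7,8} {4}
Are 0 and 4 in the same component? no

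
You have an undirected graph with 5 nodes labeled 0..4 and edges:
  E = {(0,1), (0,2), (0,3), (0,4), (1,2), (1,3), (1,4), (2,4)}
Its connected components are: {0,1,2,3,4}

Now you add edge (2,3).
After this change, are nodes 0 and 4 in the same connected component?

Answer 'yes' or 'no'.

Answer: yes

Derivation:
Initial components: {0,1,2,3,4}
Adding edge (2,3): both already in same component {0,1,2,3,4}. No change.
New components: {0,1,2,3,4}
Are 0 and 4 in the same component? yes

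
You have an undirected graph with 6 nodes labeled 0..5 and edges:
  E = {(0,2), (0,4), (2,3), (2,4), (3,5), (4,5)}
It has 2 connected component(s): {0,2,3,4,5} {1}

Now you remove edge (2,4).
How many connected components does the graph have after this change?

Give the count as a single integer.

Answer: 2

Derivation:
Initial component count: 2
Remove (2,4): not a bridge. Count unchanged: 2.
  After removal, components: {0,2,3,4,5} {1}
New component count: 2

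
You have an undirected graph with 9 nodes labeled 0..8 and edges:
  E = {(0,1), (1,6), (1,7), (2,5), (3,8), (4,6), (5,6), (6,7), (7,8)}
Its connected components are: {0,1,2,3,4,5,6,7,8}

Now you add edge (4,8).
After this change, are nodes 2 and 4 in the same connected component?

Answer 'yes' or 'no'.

Answer: yes

Derivation:
Initial components: {0,1,2,3,4,5,6,7,8}
Adding edge (4,8): both already in same component {0,1,2,3,4,5,6,7,8}. No change.
New components: {0,1,2,3,4,5,6,7,8}
Are 2 and 4 in the same component? yes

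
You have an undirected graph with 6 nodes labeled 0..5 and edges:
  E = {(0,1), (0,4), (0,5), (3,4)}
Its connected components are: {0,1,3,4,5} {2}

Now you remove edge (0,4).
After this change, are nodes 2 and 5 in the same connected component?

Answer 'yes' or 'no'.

Answer: no

Derivation:
Initial components: {0,1,3,4,5} {2}
Removing edge (0,4): it was a bridge — component count 2 -> 3.
New components: {0,1,5} {2} {3,4}
Are 2 and 5 in the same component? no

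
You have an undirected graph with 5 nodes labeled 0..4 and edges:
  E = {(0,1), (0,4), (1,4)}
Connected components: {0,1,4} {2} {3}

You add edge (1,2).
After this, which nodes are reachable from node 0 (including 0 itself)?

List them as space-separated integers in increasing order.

Before: nodes reachable from 0: {0,1,4}
Adding (1,2): merges 0's component with another. Reachability grows.
After: nodes reachable from 0: {0,1,2,4}

Answer: 0 1 2 4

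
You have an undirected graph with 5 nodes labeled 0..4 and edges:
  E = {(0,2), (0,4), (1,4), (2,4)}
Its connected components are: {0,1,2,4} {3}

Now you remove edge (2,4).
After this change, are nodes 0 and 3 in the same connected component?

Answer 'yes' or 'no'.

Initial components: {0,1,2,4} {3}
Removing edge (2,4): not a bridge — component count unchanged at 2.
New components: {0,1,2,4} {3}
Are 0 and 3 in the same component? no

Answer: no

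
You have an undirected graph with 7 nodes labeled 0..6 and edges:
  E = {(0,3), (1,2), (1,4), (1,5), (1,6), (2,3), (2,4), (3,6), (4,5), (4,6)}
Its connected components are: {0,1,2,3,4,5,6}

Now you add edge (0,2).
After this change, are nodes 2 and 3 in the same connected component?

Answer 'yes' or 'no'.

Answer: yes

Derivation:
Initial components: {0,1,2,3,4,5,6}
Adding edge (0,2): both already in same component {0,1,2,3,4,5,6}. No change.
New components: {0,1,2,3,4,5,6}
Are 2 and 3 in the same component? yes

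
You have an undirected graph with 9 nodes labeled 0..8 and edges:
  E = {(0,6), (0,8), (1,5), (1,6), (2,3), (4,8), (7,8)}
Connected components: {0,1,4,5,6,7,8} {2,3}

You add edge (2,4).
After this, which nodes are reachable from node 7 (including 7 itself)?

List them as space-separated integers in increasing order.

Before: nodes reachable from 7: {0,1,4,5,6,7,8}
Adding (2,4): merges 7's component with another. Reachability grows.
After: nodes reachable from 7: {0,1,2,3,4,5,6,7,8}

Answer: 0 1 2 3 4 5 6 7 8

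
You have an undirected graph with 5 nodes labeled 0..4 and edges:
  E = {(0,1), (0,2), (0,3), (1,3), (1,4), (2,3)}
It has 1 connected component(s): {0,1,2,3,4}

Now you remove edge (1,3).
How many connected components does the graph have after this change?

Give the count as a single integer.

Answer: 1

Derivation:
Initial component count: 1
Remove (1,3): not a bridge. Count unchanged: 1.
  After removal, components: {0,1,2,3,4}
New component count: 1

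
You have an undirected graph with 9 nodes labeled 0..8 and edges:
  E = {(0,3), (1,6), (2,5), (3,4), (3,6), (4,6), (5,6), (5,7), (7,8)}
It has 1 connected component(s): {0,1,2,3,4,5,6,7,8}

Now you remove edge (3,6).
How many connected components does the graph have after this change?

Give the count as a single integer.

Initial component count: 1
Remove (3,6): not a bridge. Count unchanged: 1.
  After removal, components: {0,1,2,3,4,5,6,7,8}
New component count: 1

Answer: 1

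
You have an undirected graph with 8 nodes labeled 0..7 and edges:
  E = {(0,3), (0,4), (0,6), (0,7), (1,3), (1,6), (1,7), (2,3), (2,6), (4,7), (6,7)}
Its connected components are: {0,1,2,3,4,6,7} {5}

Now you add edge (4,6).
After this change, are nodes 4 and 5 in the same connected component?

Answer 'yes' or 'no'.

Initial components: {0,1,2,3,4,6,7} {5}
Adding edge (4,6): both already in same component {0,1,2,3,4,6,7}. No change.
New components: {0,1,2,3,4,6,7} {5}
Are 4 and 5 in the same component? no

Answer: no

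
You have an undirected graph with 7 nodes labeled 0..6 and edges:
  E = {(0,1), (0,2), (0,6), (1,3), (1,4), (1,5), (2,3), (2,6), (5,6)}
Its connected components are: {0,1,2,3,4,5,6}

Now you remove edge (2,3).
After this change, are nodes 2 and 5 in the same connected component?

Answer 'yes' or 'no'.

Initial components: {0,1,2,3,4,5,6}
Removing edge (2,3): not a bridge — component count unchanged at 1.
New components: {0,1,2,3,4,5,6}
Are 2 and 5 in the same component? yes

Answer: yes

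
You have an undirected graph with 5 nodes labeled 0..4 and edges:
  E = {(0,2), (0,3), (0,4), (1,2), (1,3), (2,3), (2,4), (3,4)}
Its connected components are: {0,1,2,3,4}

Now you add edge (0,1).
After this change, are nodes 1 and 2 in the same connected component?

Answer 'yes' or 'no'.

Answer: yes

Derivation:
Initial components: {0,1,2,3,4}
Adding edge (0,1): both already in same component {0,1,2,3,4}. No change.
New components: {0,1,2,3,4}
Are 1 and 2 in the same component? yes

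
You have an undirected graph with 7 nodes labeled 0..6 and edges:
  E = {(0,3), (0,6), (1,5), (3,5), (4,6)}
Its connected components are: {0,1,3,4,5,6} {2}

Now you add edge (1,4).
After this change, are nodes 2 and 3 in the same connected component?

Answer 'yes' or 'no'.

Initial components: {0,1,3,4,5,6} {2}
Adding edge (1,4): both already in same component {0,1,3,4,5,6}. No change.
New components: {0,1,3,4,5,6} {2}
Are 2 and 3 in the same component? no

Answer: no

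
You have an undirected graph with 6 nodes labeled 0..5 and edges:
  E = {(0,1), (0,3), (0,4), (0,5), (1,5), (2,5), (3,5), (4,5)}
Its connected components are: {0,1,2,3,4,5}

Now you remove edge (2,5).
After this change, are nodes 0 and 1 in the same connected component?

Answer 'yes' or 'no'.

Answer: yes

Derivation:
Initial components: {0,1,2,3,4,5}
Removing edge (2,5): it was a bridge — component count 1 -> 2.
New components: {0,1,3,4,5} {2}
Are 0 and 1 in the same component? yes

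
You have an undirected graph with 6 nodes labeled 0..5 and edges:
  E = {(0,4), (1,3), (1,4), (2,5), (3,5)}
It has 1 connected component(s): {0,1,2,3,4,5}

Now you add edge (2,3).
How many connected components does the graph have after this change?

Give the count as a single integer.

Initial component count: 1
Add (2,3): endpoints already in same component. Count unchanged: 1.
New component count: 1

Answer: 1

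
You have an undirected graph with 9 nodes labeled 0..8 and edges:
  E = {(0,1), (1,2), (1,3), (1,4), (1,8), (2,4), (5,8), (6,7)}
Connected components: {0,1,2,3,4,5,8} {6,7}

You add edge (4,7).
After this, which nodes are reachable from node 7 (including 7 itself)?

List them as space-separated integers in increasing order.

Answer: 0 1 2 3 4 5 6 7 8

Derivation:
Before: nodes reachable from 7: {6,7}
Adding (4,7): merges 7's component with another. Reachability grows.
After: nodes reachable from 7: {0,1,2,3,4,5,6,7,8}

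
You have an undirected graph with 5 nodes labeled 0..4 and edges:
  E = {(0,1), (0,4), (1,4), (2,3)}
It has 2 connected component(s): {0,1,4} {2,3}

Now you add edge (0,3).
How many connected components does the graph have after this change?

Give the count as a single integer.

Answer: 1

Derivation:
Initial component count: 2
Add (0,3): merges two components. Count decreases: 2 -> 1.
New component count: 1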